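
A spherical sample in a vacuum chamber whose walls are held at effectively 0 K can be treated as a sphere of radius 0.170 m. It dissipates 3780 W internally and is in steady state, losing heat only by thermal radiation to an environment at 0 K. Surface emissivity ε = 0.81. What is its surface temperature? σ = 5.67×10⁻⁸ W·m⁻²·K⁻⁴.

T ≈ 690 K

Steady state: internal power = radiated power, P = εσA T⁴.
Radiating area A = 4πr² = 0.3632 m².
T⁴ = P/(εσA) = 3780/(0.81·5.67×10⁻⁸·0.3632) = 2.266×10¹¹ K⁴.
T = (2.266×10¹¹)^(1/4).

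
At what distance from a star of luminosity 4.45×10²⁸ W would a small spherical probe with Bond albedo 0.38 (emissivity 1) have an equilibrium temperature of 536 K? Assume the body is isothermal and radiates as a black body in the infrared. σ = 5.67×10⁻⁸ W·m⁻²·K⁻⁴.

d ≈ 3.42×10¹¹ m

For an isothermal black-emitting sphere, (1−a)S·πr² = σ·4πr²·T⁴ ⇒ S = 4σT⁴/(1−a).
S = 4·5.67×10⁻⁸·(536)⁴/0.620 = 30190 W/m².
Flux falls as S = L/(4πd²), so d = √(L/(4πS)) = √(4.45×10²⁸/(4π·30190)).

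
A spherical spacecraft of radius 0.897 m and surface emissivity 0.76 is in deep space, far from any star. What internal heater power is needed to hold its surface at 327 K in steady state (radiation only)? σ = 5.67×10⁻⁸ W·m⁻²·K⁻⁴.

P = εσ·4πr²·T⁴.
4πr² = 10.11 m²; T⁴ = 1.143×10¹⁰ K⁴.
P = 0.76·5.67×10⁻⁸·10.11·1.143×10¹⁰.

P ≈ 4980 W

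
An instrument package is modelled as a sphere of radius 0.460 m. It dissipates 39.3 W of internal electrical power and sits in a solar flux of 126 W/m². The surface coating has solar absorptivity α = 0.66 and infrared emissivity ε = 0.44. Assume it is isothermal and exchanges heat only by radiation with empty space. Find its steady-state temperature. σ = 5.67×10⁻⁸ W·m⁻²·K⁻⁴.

T ≈ 194 K

At steady state, absorbed solar power + internal power = radiated power.
Absorbed: α·S·A_cross = 0.66·126·0.6648 = 55.28 W (cross-section πr²).
Total input = 55.28 + 39.3 = 94.58 W.
Radiated: εσ·A_surf·T⁴ with A_surf = 4πr² = 2.659 m².
T⁴ = 94.58/(0.44·5.67×10⁻⁸·2.659) = 1.426×10⁹ K⁴.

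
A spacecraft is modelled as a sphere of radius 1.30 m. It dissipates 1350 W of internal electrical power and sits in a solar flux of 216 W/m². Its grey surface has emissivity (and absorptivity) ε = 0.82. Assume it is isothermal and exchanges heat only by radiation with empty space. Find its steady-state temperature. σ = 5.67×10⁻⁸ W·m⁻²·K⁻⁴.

At steady state, absorbed solar power + internal power = radiated power.
Absorbed: α·S·A_cross = 0.82·216·5.309 = 940.4 W (cross-section πr²).
Total input = 940.4 + 1350 = 2290 W.
Radiated: εσ·A_surf·T⁴ with A_surf = 4πr² = 21.24 m².
T⁴ = 2290/(0.82·5.67×10⁻⁸·21.24) = 2.320×10⁹ K⁴.

T ≈ 219 K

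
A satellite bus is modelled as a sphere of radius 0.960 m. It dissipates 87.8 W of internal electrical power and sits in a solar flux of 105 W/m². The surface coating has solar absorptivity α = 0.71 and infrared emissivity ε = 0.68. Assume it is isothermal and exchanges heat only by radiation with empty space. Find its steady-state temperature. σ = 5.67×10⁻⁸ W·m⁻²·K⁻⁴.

At steady state, absorbed solar power + internal power = radiated power.
Absorbed: α·S·A_cross = 0.71·105·2.895 = 215.8 W (cross-section πr²).
Total input = 215.8 + 87.8 = 303.6 W.
Radiated: εσ·A_surf·T⁴ with A_surf = 4πr² = 11.58 m².
T⁴ = 303.6/(0.68·5.67×10⁻⁸·11.58) = 6.800×10⁸ K⁴.

T ≈ 161 K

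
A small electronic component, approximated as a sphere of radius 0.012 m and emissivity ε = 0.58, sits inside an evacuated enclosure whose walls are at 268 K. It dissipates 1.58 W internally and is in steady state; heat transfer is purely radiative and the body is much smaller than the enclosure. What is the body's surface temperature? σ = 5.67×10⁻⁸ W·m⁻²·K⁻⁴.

For a small grey body in a large enclosure, net radiated power = εσA(T⁴ − T_w⁴).
Steady state: P = εσA(T⁴ − T_w⁴) with A = 4πr² = 0.001810 m².
T⁴ = P/(εσA) + T_w⁴ = 1.58/(0.58·5.67×10⁻⁸·0.001810) + (268)⁴
    = 2.655×10¹⁰ + 5.159×10⁹ = 3.171×10¹⁰ K⁴.

T ≈ 422 K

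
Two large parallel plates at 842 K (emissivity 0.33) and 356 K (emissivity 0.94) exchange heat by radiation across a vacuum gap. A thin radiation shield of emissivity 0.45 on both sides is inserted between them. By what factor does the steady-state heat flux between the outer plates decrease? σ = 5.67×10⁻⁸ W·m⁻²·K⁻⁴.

Without shield: q₀ = σΔ(T⁴)/(1/ε₁+1/ε₂−1) with denominator 3.094.
With shield the two gaps are in series; the resistances add: (1/ε₁+1/ε_s−1)+(1/ε_s+1/ε₂−1) = 4.253+2.286 = 6.539.
Heat-flux ratio q₀/q = 6.539/3.094.

factor ≈ 2.11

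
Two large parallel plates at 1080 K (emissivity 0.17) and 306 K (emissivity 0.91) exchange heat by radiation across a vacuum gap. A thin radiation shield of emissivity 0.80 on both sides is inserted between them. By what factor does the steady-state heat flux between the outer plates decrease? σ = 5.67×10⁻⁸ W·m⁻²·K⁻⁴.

factor ≈ 1.25

Without shield: q₀ = σΔ(T⁴)/(1/ε₁+1/ε₂−1) with denominator 5.981.
With shield the two gaps are in series; the resistances add: (1/ε₁+1/ε_s−1)+(1/ε_s+1/ε₂−1) = 6.132+1.349 = 7.481.
Heat-flux ratio q₀/q = 7.481/5.981.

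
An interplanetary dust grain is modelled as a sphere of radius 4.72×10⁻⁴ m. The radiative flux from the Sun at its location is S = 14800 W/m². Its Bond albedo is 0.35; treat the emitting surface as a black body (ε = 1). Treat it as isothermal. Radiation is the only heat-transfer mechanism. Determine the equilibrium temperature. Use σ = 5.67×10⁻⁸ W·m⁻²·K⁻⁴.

At equilibrium, absorbed power = emitted power.
Absorbing cross-section = πr² = 6.999×10⁻⁷ m²; emitting surface = 4πr² = 2.800×10⁻⁶ m² (ratio 4).
(1−a)S·A_cross = εσ·A_surf·T⁴  ⇒  T⁴ = (1−a)S/(4σ).
T⁴ = 0.650·14800/(4·5.67×10⁻⁸) = 4.242×10¹⁰ K⁴.
T = (4.242×10¹⁰)^(1/4).

T ≈ 454 K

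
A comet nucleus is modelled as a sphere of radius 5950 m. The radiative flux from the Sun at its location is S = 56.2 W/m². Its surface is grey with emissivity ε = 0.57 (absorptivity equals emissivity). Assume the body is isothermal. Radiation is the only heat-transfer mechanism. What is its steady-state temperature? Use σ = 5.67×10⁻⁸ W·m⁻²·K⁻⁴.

T ≈ 125 K

At equilibrium, absorbed power = emitted power.
Absorbing cross-section = πr² = 1.112×10⁸ m²; emitting surface = 4πr² = 4.449×10⁸ m² (ratio 4).
εS·A_cross = εσ·A_surf·T⁴  ⇒  T⁴ = S/(4σ)   (ε cancels).
T⁴ = 56.2/(4·5.67×10⁻⁸) = 2.478×10⁸ K⁴.
T = (2.478×10⁸)^(1/4).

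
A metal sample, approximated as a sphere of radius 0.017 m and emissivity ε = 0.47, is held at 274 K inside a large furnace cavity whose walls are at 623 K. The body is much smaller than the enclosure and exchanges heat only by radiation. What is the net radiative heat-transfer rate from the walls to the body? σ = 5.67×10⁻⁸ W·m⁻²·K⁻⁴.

For a small grey body in a large enclosure: P_net = εσA(T_body⁴ − T_wall⁴).
A = 4πr² = 0.003632 m²; T_body⁴ − T_wall⁴ = 5.636×10⁹ − 1.506×10¹¹ = -1.450×10¹¹ K⁴.
|P_net| = 0.47·5.67×10⁻⁸·0.003632·1.450×10¹¹.

P_net ≈ 14.0 W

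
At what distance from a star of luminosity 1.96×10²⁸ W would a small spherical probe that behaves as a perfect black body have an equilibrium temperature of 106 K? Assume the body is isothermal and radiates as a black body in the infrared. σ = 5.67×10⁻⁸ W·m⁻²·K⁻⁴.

For an isothermal black-emitting sphere, (1−a)S·πr² = σ·4πr²·T⁴ ⇒ S = 4σT⁴/(1−a).
S = 4·5.67×10⁻⁸·(106)⁴/1.00 = 28.63 W/m².
Flux falls as S = L/(4πd²), so d = √(L/(4πS)) = √(1.96×10²⁸/(4π·28.63)).

d ≈ 7.38×10¹² m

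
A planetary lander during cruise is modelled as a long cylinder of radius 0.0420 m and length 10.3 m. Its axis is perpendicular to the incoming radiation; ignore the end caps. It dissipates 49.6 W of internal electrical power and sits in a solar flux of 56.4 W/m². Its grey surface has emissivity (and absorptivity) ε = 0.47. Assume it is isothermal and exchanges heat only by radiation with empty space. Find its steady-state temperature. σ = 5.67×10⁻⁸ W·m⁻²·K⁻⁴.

T ≈ 178 K

At steady state, absorbed solar power + internal power = radiated power.
Absorbed: α·S·A_cross = 0.47·56.4·0.8652 = 22.93 W (cross-section 2rL).
Total input = 22.93 + 49.6 = 72.53 W.
Radiated: εσ·A_surf·T⁴ with A_surf = 2πrL = 2.718 m².
T⁴ = 72.53/(0.47·5.67×10⁻⁸·2.718) = 1.001×10⁹ K⁴.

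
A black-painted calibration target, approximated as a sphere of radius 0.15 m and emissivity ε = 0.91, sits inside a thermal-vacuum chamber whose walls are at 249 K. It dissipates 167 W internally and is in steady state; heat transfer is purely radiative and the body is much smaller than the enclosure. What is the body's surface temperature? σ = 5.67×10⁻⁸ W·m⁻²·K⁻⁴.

T ≈ 352 K

For a small grey body in a large enclosure, net radiated power = εσA(T⁴ − T_w⁴).
Steady state: P = εσA(T⁴ − T_w⁴) with A = 4πr² = 0.2827 m².
T⁴ = P/(εσA) + T_w⁴ = 167/(0.91·5.67×10⁻⁸·0.2827) + (249)⁴
    = 1.145×10¹⁰ + 3.844×10⁹ = 1.529×10¹⁰ K⁴.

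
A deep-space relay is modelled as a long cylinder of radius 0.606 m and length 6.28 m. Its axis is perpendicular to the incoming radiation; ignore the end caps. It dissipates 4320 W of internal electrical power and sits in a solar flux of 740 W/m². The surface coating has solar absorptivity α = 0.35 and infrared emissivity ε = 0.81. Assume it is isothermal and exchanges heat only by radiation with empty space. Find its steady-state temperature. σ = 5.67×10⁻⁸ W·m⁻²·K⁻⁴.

T ≈ 275 K

At steady state, absorbed solar power + internal power = radiated power.
Absorbed: α·S·A_cross = 0.35·740·7.611 = 1971 W (cross-section 2rL).
Total input = 1971 + 4320 = 6291 W.
Radiated: εσ·A_surf·T⁴ with A_surf = 2πrL = 23.91 m².
T⁴ = 6291/(0.81·5.67×10⁻⁸·23.91) = 5.729×10⁹ K⁴.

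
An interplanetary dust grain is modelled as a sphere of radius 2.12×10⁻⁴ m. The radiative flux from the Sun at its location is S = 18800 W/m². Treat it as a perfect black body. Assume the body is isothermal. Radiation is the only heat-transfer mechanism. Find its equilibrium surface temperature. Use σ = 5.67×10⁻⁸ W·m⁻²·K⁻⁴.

At equilibrium, absorbed power = emitted power.
Absorbing cross-section = πr² = 1.412×10⁻⁷ m²; emitting surface = 4πr² = 5.648×10⁻⁷ m² (ratio 4).
S·A_cross = εσ·A_surf·T⁴  ⇒  T⁴ = S/(4σ).
T⁴ = 1.00·18800/(4·5.67×10⁻⁸) = 8.289×10¹⁰ K⁴.
T = (8.289×10¹⁰)^(1/4).

T ≈ 537 K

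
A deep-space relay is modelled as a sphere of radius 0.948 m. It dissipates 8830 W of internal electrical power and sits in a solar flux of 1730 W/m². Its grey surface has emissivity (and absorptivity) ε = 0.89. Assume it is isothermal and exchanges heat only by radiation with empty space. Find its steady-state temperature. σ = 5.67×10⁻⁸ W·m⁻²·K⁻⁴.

T ≈ 390 K

At steady state, absorbed solar power + internal power = radiated power.
Absorbed: α·S·A_cross = 0.89·1730·2.823 = 4347 W (cross-section πr²).
Total input = 4347 + 8830 = 13180 W.
Radiated: εσ·A_surf·T⁴ with A_surf = 4πr² = 11.29 m².
T⁴ = 13180/(0.89·5.67×10⁻⁸·11.29) = 2.312×10¹⁰ K⁴.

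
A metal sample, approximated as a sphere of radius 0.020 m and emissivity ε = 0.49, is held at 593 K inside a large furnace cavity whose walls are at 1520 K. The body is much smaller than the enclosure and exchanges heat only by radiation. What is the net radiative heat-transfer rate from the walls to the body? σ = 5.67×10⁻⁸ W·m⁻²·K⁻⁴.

For a small grey body in a large enclosure: P_net = εσA(T_body⁴ − T_wall⁴).
A = 4πr² = 0.005027 m²; T_body⁴ − T_wall⁴ = 1.237×10¹¹ − 5.338×10¹² = -5.214×10¹² K⁴.
|P_net| = 0.49·5.67×10⁻⁸·0.005027·5.214×10¹².

P_net ≈ 728 W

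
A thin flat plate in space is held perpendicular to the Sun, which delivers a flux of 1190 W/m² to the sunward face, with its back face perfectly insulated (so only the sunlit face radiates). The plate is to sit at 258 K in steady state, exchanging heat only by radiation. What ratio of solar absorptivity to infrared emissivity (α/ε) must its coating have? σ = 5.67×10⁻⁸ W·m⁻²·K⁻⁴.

Balance: αS·A = εσ·1A·T⁴ ⇒ α/ε = σT⁴/S.
α/ε = 5.67×10⁻⁸·(258)⁴/1190 = 5.67×10⁻⁸·4.431×10⁹/1190.

α/ε ≈ 0.211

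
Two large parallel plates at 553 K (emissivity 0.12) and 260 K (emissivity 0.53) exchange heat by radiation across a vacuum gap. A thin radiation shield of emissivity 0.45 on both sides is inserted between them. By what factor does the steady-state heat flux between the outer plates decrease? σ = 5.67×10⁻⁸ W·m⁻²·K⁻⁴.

factor ≈ 1.37

Without shield: q₀ = σΔ(T⁴)/(1/ε₁+1/ε₂−1) with denominator 9.220.
With shield the two gaps are in series; the resistances add: (1/ε₁+1/ε_s−1)+(1/ε_s+1/ε₂−1) = 9.556+3.109 = 12.66.
Heat-flux ratio q₀/q = 12.66/9.220.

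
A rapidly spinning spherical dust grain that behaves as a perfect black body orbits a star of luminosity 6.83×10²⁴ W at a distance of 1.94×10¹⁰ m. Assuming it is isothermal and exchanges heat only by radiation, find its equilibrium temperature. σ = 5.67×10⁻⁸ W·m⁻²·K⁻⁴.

First find the stellar flux at distance d: S = L/(4πd²) = 6.83×10²⁴/(4π·(1.94×10¹⁰)²) = 1444 W/m².
For an isothermal sphere, absorbed (1−a)S·πr² = emitted σ·4πr²·T⁴, so T⁴ = (1−a)S/(4σ).
T⁴ = 1.00·1444/(4·5.67×10⁻⁸) = 6.367×10⁹ K⁴.

T ≈ 282 K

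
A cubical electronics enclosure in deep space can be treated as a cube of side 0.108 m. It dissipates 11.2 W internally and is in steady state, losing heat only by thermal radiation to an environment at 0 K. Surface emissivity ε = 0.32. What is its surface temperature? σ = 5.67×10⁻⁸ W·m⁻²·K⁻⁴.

T ≈ 306 K

Steady state: internal power = radiated power, P = εσA T⁴.
Radiating area A = 6L² = 0.06998 m².
T⁴ = P/(εσA) = 11.2/(0.32·5.67×10⁻⁸·0.06998) = 8.820×10⁹ K⁴.
T = (8.820×10⁹)^(1/4).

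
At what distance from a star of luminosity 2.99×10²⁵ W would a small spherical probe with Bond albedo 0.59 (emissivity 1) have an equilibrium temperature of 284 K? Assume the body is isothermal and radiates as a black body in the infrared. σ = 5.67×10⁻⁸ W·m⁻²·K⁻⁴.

d ≈ 2.57×10¹⁰ m

For an isothermal black-emitting sphere, (1−a)S·πr² = σ·4πr²·T⁴ ⇒ S = 4σT⁴/(1−a).
S = 4·5.67×10⁻⁸·(284)⁴/0.410 = 3599 W/m².
Flux falls as S = L/(4πd²), so d = √(L/(4πS)) = √(2.99×10²⁵/(4π·3599)).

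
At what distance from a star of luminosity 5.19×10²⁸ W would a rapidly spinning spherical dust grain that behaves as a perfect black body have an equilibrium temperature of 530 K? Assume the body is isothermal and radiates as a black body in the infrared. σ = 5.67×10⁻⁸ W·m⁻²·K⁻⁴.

For an isothermal black-emitting sphere, (1−a)S·πr² = σ·4πr²·T⁴ ⇒ S = 4σT⁴/(1−a).
S = 4·5.67×10⁻⁸·(530)⁴/1.00 = 17900 W/m².
Flux falls as S = L/(4πd²), so d = √(L/(4πS)) = √(5.19×10²⁸/(4π·17900)).

d ≈ 4.80×10¹¹ m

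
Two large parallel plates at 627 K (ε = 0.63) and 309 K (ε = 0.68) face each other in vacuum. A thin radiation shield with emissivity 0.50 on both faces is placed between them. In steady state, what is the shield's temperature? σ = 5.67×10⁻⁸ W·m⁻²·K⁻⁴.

T_s ≈ 532 K

In steady state the net flux on the hot side equals that on the cold side.
σ(T₁⁴−T_s⁴)/D₁ = σ(T_s⁴−T₂⁴)/D₂, with D₁ = 1/ε₁+1/ε_s−1 = 2.587, D₂ = 1/ε_s+1/ε₂−1 = 2.471.
Solve for T_s⁴: T_s⁴ = (D₂·T₁⁴ + D₁·T₂⁴)/(D₁+D₂) = 8.016×10¹⁰ K⁴.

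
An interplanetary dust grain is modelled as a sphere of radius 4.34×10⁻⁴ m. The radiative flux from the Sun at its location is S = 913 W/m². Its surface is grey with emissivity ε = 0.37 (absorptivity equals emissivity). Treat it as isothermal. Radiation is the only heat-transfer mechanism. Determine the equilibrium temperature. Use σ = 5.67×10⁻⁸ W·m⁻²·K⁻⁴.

T ≈ 252 K

At equilibrium, absorbed power = emitted power.
Absorbing cross-section = πr² = 5.917×10⁻⁷ m²; emitting surface = 4πr² = 2.367×10⁻⁶ m² (ratio 4).
εS·A_cross = εσ·A_surf·T⁴  ⇒  T⁴ = S/(4σ)   (ε cancels).
T⁴ = 913/(4·5.67×10⁻⁸) = 4.026×10⁹ K⁴.
T = (4.026×10⁹)^(1/4).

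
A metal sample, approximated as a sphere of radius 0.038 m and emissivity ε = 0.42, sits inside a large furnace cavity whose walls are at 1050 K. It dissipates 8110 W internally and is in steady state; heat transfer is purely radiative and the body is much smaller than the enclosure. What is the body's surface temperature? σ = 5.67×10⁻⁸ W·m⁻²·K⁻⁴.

T ≈ 2110 K

For a small grey body in a large enclosure, net radiated power = εσA(T⁴ − T_w⁴).
Steady state: P = εσA(T⁴ − T_w⁴) with A = 4πr² = 0.01815 m².
T⁴ = P/(εσA) + T_w⁴ = 8110/(0.42·5.67×10⁻⁸·0.01815) + (1050)⁴
    = 1.877×10¹³ + 1.216×10¹² = 1.998×10¹³ K⁴.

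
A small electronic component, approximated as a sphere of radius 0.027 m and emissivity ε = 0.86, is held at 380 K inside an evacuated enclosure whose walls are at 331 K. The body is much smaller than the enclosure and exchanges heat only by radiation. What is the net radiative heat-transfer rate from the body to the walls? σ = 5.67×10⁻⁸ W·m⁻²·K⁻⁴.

For a small grey body in a large enclosure: P_net = εσA(T_body⁴ − T_wall⁴).
A = 4πr² = 0.009161 m²; T_body⁴ − T_wall⁴ = 2.085×10¹⁰ − 1.200×10¹⁰ = 8.848×10⁹ K⁴.
|P_net| = 0.86·5.67×10⁻⁸·0.009161·8.848×10⁹.

P_net ≈ 3.95 W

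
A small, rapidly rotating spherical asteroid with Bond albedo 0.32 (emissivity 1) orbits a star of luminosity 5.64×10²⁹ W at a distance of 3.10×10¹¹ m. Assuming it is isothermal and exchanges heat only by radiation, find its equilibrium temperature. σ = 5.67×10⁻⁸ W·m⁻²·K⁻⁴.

T ≈ 1090 K

First find the stellar flux at distance d: S = L/(4πd²) = 5.64×10²⁹/(4π·(3.10×10¹¹)²) = 4.670×10⁵ W/m².
For an isothermal sphere, absorbed (1−a)S·πr² = emitted σ·4πr²·T⁴, so T⁴ = (1−a)S/(4σ).
T⁴ = 0.680·4.670×10⁵/(4·5.67×10⁻⁸) = 1.400×10¹² K⁴.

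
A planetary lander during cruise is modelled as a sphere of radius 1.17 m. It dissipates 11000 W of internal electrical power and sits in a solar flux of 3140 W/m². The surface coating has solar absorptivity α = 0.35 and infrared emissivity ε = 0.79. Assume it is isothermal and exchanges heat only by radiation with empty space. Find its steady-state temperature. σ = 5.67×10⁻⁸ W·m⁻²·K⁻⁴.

At steady state, absorbed solar power + internal power = radiated power.
Absorbed: α·S·A_cross = 0.35·3140·4.301 = 4726 W (cross-section πr²).
Total input = 4726 + 11000 = 15730 W.
Radiated: εσ·A_surf·T⁴ with A_surf = 4πr² = 17.20 m².
T⁴ = 15730/(0.79·5.67×10⁻⁸·17.20) = 2.041×10¹⁰ K⁴.

T ≈ 378 K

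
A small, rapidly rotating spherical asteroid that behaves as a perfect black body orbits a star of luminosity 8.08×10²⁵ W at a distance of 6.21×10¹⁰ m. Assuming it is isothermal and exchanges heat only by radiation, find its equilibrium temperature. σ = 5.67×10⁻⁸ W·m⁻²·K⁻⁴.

T ≈ 293 K

First find the stellar flux at distance d: S = L/(4πd²) = 8.08×10²⁵/(4π·(6.21×10¹⁰)²) = 1667 W/m².
For an isothermal sphere, absorbed (1−a)S·πr² = emitted σ·4πr²·T⁴, so T⁴ = (1−a)S/(4σ).
T⁴ = 1.00·1667/(4·5.67×10⁻⁸) = 7.351×10⁹ K⁴.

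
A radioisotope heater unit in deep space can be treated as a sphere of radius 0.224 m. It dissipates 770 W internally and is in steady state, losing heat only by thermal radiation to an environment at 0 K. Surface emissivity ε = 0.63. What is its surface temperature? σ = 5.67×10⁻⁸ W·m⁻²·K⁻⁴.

T ≈ 430 K

Steady state: internal power = radiated power, P = εσA T⁴.
Radiating area A = 4πr² = 0.6305 m².
T⁴ = P/(εσA) = 770/(0.63·5.67×10⁻⁸·0.6305) = 3.419×10¹⁰ K⁴.
T = (3.419×10¹⁰)^(1/4).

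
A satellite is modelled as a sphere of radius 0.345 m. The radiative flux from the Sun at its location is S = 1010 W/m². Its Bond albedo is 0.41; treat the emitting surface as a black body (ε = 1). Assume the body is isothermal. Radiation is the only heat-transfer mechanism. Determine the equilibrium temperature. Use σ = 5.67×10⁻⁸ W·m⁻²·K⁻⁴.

T ≈ 226 K

At equilibrium, absorbed power = emitted power.
Absorbing cross-section = πr² = 0.3739 m²; emitting surface = 4πr² = 1.496 m² (ratio 4).
(1−a)S·A_cross = εσ·A_surf·T⁴  ⇒  T⁴ = (1−a)S/(4σ).
T⁴ = 0.590·1010/(4·5.67×10⁻⁸) = 2.627×10⁹ K⁴.
T = (2.627×10⁹)^(1/4).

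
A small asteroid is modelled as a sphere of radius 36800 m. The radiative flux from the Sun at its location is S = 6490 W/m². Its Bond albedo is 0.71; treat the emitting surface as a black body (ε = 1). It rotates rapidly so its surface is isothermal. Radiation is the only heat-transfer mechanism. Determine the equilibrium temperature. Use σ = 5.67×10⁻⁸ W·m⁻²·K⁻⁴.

T ≈ 302 K

At equilibrium, absorbed power = emitted power.
Absorbing cross-section = πr² = 4.254×10⁹ m²; emitting surface = 4πr² = 1.702×10¹⁰ m² (ratio 4).
(1−a)S·A_cross = εσ·A_surf·T⁴  ⇒  T⁴ = (1−a)S/(4σ).
T⁴ = 0.290·6490/(4·5.67×10⁻⁸) = 8.299×10⁹ K⁴.
T = (8.299×10⁹)^(1/4).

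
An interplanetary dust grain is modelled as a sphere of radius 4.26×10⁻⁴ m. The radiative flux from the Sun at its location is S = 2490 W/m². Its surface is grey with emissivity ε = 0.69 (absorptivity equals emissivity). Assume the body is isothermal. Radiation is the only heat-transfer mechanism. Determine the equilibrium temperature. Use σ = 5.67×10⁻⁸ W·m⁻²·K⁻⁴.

T ≈ 324 K

At equilibrium, absorbed power = emitted power.
Absorbing cross-section = πr² = 5.701×10⁻⁷ m²; emitting surface = 4πr² = 2.280×10⁻⁶ m² (ratio 4).
εS·A_cross = εσ·A_surf·T⁴  ⇒  T⁴ = S/(4σ)   (ε cancels).
T⁴ = 2490/(4·5.67×10⁻⁸) = 1.098×10¹⁰ K⁴.
T = (1.098×10¹⁰)^(1/4).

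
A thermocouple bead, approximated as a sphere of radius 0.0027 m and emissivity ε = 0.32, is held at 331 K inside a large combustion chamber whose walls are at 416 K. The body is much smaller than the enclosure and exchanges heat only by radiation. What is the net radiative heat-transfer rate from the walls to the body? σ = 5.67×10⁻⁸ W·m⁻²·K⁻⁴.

For a small grey body in a large enclosure: P_net = εσA(T_body⁴ − T_wall⁴).
A = 4πr² = 9.161×10⁻⁵ m²; T_body⁴ − T_wall⁴ = 1.200×10¹⁰ − 2.995×10¹⁰ = -1.794×10¹⁰ K⁴.
|P_net| = 0.32·5.67×10⁻⁸·9.161×10⁻⁵·1.794×10¹⁰.

P_net ≈ 0.0298 W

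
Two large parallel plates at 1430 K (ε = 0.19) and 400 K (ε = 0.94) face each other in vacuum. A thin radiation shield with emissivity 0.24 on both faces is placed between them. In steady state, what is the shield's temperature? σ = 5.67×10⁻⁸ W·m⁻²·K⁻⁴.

T_s ≈ 1090 K

In steady state the net flux on the hot side equals that on the cold side.
σ(T₁⁴−T_s⁴)/D₁ = σ(T_s⁴−T₂⁴)/D₂, with D₁ = 1/ε₁+1/ε_s−1 = 8.430, D₂ = 1/ε_s+1/ε₂−1 = 4.230.
Solve for T_s⁴: T_s⁴ = (D₂·T₁⁴ + D₁·T₂⁴)/(D₁+D₂) = 1.414×10¹² K⁴.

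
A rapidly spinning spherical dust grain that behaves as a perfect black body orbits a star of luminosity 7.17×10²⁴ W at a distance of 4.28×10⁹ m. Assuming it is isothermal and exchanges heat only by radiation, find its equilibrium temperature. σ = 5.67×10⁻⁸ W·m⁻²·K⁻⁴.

T ≈ 609 K

First find the stellar flux at distance d: S = L/(4πd²) = 7.17×10²⁴/(4π·(4.28×10⁹)²) = 31150 W/m².
For an isothermal sphere, absorbed (1−a)S·πr² = emitted σ·4πr²·T⁴, so T⁴ = (1−a)S/(4σ).
T⁴ = 1.00·31150/(4·5.67×10⁻⁸) = 1.373×10¹¹ K⁴.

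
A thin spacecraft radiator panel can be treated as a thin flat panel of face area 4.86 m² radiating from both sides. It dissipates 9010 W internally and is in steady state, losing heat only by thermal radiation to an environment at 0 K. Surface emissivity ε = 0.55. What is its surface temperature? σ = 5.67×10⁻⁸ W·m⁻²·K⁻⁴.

T ≈ 415 K

Steady state: internal power = radiated power, P = εσA T⁴.
Radiating area A = 2·4.86 = 9.720 m².
T⁴ = P/(εσA) = 9010/(0.55·5.67×10⁻⁸·9.720) = 2.972×10¹⁰ K⁴.
T = (2.972×10¹⁰)^(1/4).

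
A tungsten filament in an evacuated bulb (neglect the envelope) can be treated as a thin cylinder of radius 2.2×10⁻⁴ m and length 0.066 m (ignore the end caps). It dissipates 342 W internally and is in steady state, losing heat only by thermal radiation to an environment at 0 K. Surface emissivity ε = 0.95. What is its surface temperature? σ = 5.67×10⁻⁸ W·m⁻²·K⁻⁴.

T ≈ 2890 K

Steady state: internal power = radiated power, P = εσA T⁴.
Radiating area A = 2πrL = 9.123×10⁻⁵ m².
T⁴ = P/(εσA) = 342/(0.95·5.67×10⁻⁸·9.123×10⁻⁵) = 6.959×10¹³ K⁴.
T = (6.959×10¹³)^(1/4).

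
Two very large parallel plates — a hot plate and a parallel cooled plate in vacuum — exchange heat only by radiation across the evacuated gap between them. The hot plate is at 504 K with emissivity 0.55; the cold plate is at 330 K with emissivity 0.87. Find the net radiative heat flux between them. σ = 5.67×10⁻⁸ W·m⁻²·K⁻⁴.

q ≈ 1520 W/m²

For two infinite grey parallel plates, q = σ(T₁⁴ − T₂⁴)/(1/ε₁ + 1/ε₂ − 1).
T₁⁴ − T₂⁴ = 6.452×10¹⁰ − 1.186×10¹⁰ = 5.266×10¹⁰ K⁴.
1/ε₁ + 1/ε₂ − 1 = 1.818 + 1.149 − 1 = 1.968.
q = 5.67×10⁻⁸ × 5.266×10¹⁰ / 1.968.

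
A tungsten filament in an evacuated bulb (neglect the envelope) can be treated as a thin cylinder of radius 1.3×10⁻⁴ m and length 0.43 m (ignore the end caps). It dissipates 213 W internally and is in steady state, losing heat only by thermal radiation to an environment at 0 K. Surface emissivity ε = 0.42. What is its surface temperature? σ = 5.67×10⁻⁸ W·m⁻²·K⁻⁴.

T ≈ 2250 K

Steady state: internal power = radiated power, P = εσA T⁴.
Radiating area A = 2πrL = 3.512×10⁻⁴ m².
T⁴ = P/(εσA) = 213/(0.42·5.67×10⁻⁸·3.512×10⁻⁴) = 2.547×10¹³ K⁴.
T = (2.547×10¹³)^(1/4).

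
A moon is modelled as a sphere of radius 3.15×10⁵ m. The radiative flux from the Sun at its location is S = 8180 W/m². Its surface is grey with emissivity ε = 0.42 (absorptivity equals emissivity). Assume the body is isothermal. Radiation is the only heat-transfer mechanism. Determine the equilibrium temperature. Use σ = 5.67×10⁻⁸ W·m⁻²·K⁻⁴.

T ≈ 436 K

At equilibrium, absorbed power = emitted power.
Absorbing cross-section = πr² = 3.117×10¹¹ m²; emitting surface = 4πr² = 1.247×10¹² m² (ratio 4).
εS·A_cross = εσ·A_surf·T⁴  ⇒  T⁴ = S/(4σ)   (ε cancels).
T⁴ = 8180/(4·5.67×10⁻⁸) = 3.607×10¹⁰ K⁴.
T = (3.607×10¹⁰)^(1/4).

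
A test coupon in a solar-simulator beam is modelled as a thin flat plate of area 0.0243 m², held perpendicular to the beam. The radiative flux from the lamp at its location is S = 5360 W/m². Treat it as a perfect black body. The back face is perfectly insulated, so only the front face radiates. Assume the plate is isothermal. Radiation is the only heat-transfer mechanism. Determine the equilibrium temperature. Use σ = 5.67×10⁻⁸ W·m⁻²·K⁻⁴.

T ≈ 554 K

At equilibrium, absorbed power = emitted power.
Absorbing cross-section = A = 0.02430 m²; emitting surface = A = 0.02430 m² (ratio 1).
S·A_cross = εσ·A_surf·T⁴  ⇒  T⁴ = S/(1σ).
T⁴ = 1.00·5360/(1·5.67×10⁻⁸) = 9.453×10¹⁰ K⁴.
T = (9.453×10¹⁰)^(1/4).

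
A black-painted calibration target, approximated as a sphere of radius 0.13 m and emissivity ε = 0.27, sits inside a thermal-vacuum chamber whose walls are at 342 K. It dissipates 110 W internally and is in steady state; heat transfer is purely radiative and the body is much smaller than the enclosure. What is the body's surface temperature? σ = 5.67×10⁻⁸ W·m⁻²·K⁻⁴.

T ≈ 467 K

For a small grey body in a large enclosure, net radiated power = εσA(T⁴ − T_w⁴).
Steady state: P = εσA(T⁴ − T_w⁴) with A = 4πr² = 0.2124 m².
T⁴ = P/(εσA) + T_w⁴ = 110/(0.27·5.67×10⁻⁸·0.2124) + (342)⁴
    = 3.383×10¹⁰ + 1.368×10¹⁰ = 4.751×10¹⁰ K⁴.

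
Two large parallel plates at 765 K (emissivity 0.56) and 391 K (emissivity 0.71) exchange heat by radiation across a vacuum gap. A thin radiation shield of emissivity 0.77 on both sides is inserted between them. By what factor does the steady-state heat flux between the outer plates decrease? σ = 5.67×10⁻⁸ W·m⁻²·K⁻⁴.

factor ≈ 1.73

Without shield: q₀ = σΔ(T⁴)/(1/ε₁+1/ε₂−1) with denominator 2.194.
With shield the two gaps are in series; the resistances add: (1/ε₁+1/ε_s−1)+(1/ε_s+1/ε₂−1) = 2.084+1.707 = 3.792.
Heat-flux ratio q₀/q = 3.792/2.194.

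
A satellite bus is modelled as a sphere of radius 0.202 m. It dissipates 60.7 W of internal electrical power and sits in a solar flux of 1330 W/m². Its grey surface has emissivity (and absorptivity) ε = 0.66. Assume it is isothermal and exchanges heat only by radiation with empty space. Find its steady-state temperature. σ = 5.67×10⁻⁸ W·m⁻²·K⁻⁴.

At steady state, absorbed solar power + internal power = radiated power.
Absorbed: α·S·A_cross = 0.66·1330·0.1282 = 112.5 W (cross-section πr²).
Total input = 112.5 + 60.7 = 173.2 W.
Radiated: εσ·A_surf·T⁴ with A_surf = 4πr² = 0.5128 m².
T⁴ = 173.2/(0.66·5.67×10⁻⁸·0.5128) = 9.028×10⁹ K⁴.

T ≈ 308 K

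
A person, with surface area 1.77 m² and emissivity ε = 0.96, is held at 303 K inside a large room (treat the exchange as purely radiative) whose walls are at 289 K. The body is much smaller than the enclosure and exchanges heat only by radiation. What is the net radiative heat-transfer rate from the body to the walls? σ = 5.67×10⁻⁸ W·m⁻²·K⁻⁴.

For a small grey body in a large enclosure: P_net = εσA(T_body⁴ − T_wall⁴).
A = 1.77 m²; T_body⁴ − T_wall⁴ = 8.429×10⁹ − 6.976×10⁹ = 1.453×10⁹ K⁴.
|P_net| = 0.96·5.67×10⁻⁸·1.770·1.453×10⁹.

P_net ≈ 140 W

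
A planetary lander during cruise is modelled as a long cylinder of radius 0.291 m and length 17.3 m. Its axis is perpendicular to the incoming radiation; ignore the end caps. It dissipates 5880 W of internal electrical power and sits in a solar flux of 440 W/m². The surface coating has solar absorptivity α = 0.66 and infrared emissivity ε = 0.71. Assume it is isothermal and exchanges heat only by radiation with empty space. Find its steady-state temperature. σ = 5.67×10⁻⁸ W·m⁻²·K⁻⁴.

At steady state, absorbed solar power + internal power = radiated power.
Absorbed: α·S·A_cross = 0.66·440·10.07 = 2924 W (cross-section 2rL).
Total input = 2924 + 5880 = 8804 W.
Radiated: εσ·A_surf·T⁴ with A_surf = 2πrL = 31.63 m².
T⁴ = 8804/(0.71·5.67×10⁻⁸·31.63) = 6.914×10⁹ K⁴.

T ≈ 288 K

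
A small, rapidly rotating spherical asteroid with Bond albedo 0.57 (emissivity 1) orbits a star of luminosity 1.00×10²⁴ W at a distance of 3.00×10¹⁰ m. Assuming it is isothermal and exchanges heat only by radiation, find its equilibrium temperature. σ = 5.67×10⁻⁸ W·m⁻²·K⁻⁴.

T ≈ 114 K

First find the stellar flux at distance d: S = L/(4πd²) = 1.00×10²⁴/(4π·(3.00×10¹⁰)²) = 88.42 W/m².
For an isothermal sphere, absorbed (1−a)S·πr² = emitted σ·4πr²·T⁴, so T⁴ = (1−a)S/(4σ).
T⁴ = 0.430·88.42/(4·5.67×10⁻⁸) = 1.676×10⁸ K⁴.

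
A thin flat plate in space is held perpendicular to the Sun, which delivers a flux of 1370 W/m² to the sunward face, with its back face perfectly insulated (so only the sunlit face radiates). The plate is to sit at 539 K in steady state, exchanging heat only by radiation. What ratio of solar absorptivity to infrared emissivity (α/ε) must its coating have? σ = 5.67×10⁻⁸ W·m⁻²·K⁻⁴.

α/ε ≈ 3.49

Balance: αS·A = εσ·1A·T⁴ ⇒ α/ε = σT⁴/S.
α/ε = 5.67×10⁻⁸·(539)⁴/1370 = 5.67×10⁻⁸·8.440×10¹⁰/1370.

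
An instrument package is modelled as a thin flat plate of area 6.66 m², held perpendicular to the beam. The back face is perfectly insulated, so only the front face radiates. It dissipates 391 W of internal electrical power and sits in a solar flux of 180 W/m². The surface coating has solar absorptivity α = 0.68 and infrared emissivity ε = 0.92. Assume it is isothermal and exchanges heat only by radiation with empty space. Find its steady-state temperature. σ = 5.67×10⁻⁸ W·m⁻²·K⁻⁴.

T ≈ 243 K

At steady state, absorbed solar power + internal power = radiated power.
Absorbed: α·S·A_cross = 0.68·180·6.660 = 815.2 W (cross-section A).
Total input = 815.2 + 391 = 1206 W.
Radiated: εσ·A_surf·T⁴ with A_surf = A = 6.660 m².
T⁴ = 1206/(0.92·5.67×10⁻⁸·6.660) = 3.472×10⁹ K⁴.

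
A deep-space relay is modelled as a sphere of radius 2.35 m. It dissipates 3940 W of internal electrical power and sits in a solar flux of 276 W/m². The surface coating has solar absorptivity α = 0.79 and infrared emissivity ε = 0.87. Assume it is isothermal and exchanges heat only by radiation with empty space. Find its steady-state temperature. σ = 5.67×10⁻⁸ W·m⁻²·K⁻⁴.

T ≈ 218 K

At steady state, absorbed solar power + internal power = radiated power.
Absorbed: α·S·A_cross = 0.79·276·17.35 = 3783 W (cross-section πr²).
Total input = 3783 + 3940 = 7723 W.
Radiated: εσ·A_surf·T⁴ with A_surf = 4πr² = 69.40 m².
T⁴ = 7723/(0.87·5.67×10⁻⁸·69.40) = 2.256×10⁹ K⁴.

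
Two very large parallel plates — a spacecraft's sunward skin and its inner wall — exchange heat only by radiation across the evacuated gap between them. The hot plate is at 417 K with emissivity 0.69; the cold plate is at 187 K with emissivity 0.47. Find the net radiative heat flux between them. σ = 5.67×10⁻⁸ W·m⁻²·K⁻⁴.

q ≈ 638 W/m²

For two infinite grey parallel plates, q = σ(T₁⁴ − T₂⁴)/(1/ε₁ + 1/ε₂ − 1).
T₁⁴ − T₂⁴ = 3.024×10¹⁰ − 1.223×10⁹ = 2.901×10¹⁰ K⁴.
1/ε₁ + 1/ε₂ − 1 = 1.449 + 2.128 − 1 = 2.577.
q = 5.67×10⁻⁸ × 2.901×10¹⁰ / 2.577.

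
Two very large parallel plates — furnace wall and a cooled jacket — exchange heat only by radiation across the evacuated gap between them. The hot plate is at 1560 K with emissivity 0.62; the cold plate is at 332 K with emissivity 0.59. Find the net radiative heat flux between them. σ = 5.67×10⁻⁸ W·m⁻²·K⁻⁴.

q ≈ 1.45×10⁵ W/m²

For two infinite grey parallel plates, q = σ(T₁⁴ − T₂⁴)/(1/ε₁ + 1/ε₂ − 1).
T₁⁴ − T₂⁴ = 5.922×10¹² − 1.215×10¹⁰ = 5.910×10¹² K⁴.
1/ε₁ + 1/ε₂ − 1 = 1.613 + 1.695 − 1 = 2.308.
q = 5.67×10⁻⁸ × 5.910×10¹² / 2.308.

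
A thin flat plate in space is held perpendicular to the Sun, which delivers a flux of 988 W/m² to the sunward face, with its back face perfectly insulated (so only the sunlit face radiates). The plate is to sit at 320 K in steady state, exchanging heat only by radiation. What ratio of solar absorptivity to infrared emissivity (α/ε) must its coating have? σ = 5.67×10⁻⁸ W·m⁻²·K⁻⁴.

Balance: αS·A = εσ·1A·T⁴ ⇒ α/ε = σT⁴/S.
α/ε = 5.67×10⁻⁸·(320)⁴/988 = 5.67×10⁻⁸·1.049×10¹⁰/988.

α/ε ≈ 0.602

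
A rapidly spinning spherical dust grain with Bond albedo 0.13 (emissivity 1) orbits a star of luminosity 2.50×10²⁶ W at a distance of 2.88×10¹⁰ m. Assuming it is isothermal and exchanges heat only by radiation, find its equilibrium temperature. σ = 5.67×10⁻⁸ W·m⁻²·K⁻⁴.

First find the stellar flux at distance d: S = L/(4πd²) = 2.50×10²⁶/(4π·(2.88×10¹⁰)²) = 23990 W/m².
For an isothermal sphere, absorbed (1−a)S·πr² = emitted σ·4πr²·T⁴, so T⁴ = (1−a)S/(4σ).
T⁴ = 0.870·23990/(4·5.67×10⁻⁸) = 9.201×10¹⁰ K⁴.

T ≈ 551 K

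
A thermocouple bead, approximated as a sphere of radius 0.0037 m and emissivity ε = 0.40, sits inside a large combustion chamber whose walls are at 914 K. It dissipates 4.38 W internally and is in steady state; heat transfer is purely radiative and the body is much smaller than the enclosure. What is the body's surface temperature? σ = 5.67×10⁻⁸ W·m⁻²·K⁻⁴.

T ≈ 1160 K

For a small grey body in a large enclosure, net radiated power = εσA(T⁴ − T_w⁴).
Steady state: P = εσA(T⁴ − T_w⁴) with A = 4πr² = 1.720×10⁻⁴ m².
T⁴ = P/(εσA) + T_w⁴ = 4.38/(0.40·5.67×10⁻⁸·1.720×10⁻⁴) + (914)⁴
    = 1.123×10¹² + 6.979×10¹¹ = 1.820×10¹² K⁴.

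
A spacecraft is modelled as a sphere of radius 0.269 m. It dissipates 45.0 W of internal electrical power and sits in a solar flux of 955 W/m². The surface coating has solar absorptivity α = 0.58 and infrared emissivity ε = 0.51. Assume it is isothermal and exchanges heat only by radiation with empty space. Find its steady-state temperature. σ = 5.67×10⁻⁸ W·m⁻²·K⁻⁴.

At steady state, absorbed solar power + internal power = radiated power.
Absorbed: α·S·A_cross = 0.58·955·0.2273 = 125.9 W (cross-section πr²).
Total input = 125.9 + 45.0 = 170.9 W.
Radiated: εσ·A_surf·T⁴ with A_surf = 4πr² = 0.9093 m².
T⁴ = 170.9/(0.51·5.67×10⁻⁸·0.9093) = 6.500×10⁹ K⁴.

T ≈ 284 K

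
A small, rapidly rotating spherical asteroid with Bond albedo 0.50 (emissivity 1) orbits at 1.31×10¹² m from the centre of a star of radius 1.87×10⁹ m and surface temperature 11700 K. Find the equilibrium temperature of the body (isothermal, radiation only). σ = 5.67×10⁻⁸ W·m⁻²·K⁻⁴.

T ≈ 263 K

The star's surface emits σT_*⁴; at distance d the flux is S = σT_*⁴(R_*/d)².
S = 5.67×10⁻⁸·(11700)⁴·(1.87×10⁹/1.31×10¹²)² = 2165 W/m².
For an isothermal sphere T⁴ = (1−a)S/(4σ) = 4.773×10⁹ K⁴.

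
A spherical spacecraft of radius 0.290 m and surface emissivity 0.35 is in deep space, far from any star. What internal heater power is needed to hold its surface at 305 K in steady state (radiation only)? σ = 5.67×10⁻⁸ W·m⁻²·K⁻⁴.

P = εσ·4πr²·T⁴.
4πr² = 1.057 m²; T⁴ = 8.654×10⁹ K⁴.
P = 0.35·5.67×10⁻⁸·1.057·8.654×10⁹.

P ≈ 181 W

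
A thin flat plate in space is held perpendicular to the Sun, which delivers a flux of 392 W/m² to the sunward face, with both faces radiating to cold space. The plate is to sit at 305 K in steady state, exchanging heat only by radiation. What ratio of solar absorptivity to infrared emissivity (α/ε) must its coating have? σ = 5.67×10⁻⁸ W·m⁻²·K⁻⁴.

α/ε ≈ 2.50

Balance: αS·A = εσ·2A·T⁴ ⇒ α/ε = 2σT⁴/S.
α/ε = 2·5.67×10⁻⁸·(305)⁴/392 = 2·5.67×10⁻⁸·8.654×10⁹/392.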